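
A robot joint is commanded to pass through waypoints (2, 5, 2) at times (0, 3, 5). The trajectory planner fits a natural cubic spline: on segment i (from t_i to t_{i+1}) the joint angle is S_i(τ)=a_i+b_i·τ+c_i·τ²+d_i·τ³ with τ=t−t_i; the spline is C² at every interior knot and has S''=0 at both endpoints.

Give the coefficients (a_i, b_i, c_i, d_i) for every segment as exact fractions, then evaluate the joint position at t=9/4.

  seg 0: a=2 b=7/4 c=0 d=-1/12
  seg 1: a=5 b=-1/2 c=-3/4 d=1/8
S(9/4) = 1277/256

Δ: Δ0=1, Δ1=-3/2
row 1: diag=10, rhs=-15; c'=1/5, d'=-3/2
back: M1=-3/2
M: M0=0, M1=-3/2, M2=0
seg 0: a=2, c=M0/2=0, d=(M1−M0)/(6·3)=-1/12, b=Δ0−h0·(2M0+M1)/6=7/4
seg 1: a=5, c=M1/2=-3/4, d=(M2−M1)/(6·2)=1/8, b=Δ1−h1·(2M1+M2)/6=-1/2
t_q=9/4 → seg 0, τ=9/4; S=2+7/4·τ+0·τ²+-1/12·τ³=1277/256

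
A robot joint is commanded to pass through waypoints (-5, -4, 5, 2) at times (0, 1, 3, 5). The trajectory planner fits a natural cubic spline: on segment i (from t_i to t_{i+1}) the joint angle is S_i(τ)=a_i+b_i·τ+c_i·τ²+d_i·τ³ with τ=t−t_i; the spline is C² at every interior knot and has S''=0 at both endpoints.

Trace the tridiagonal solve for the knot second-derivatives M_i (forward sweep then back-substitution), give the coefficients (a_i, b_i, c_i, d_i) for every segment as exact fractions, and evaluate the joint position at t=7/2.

Δ: Δ0=1, Δ1=9/2, Δ2=-3/2
row 1: diag=6, rhs=21; c'=1/3, d'=7/2
row 2: denom=8−2·1/3=22/3; d'=(-36−2·7/2)/(22/3)=-129/22
back: M2=-129/22
back: M1=7/2−1/3·-129/22=60/11
M: M0=0, M1=60/11, M2=-129/22, M3=0
seg 0: a=-5, c=M0/2=0, d=(M1−M0)/(6·1)=10/11, b=Δ0−h0·(2M0+M1)/6=1/11
seg 1: a=-4, c=M1/2=30/11, d=(M2−M1)/(6·2)=-83/88, b=Δ1−h1·(2M1+M2)/6=31/11
seg 2: a=5, c=M2/2=-129/44, d=(M3−M2)/(6·2)=43/88, b=Δ2−h2·(2M2+M3)/6=53/22
t_q=7/2 → seg 2, τ=1/2; S=5+53/22·τ+-129/44·τ²+43/88·τ³=3895/704

  seg 0: a=-5 b=1/11 c=0 d=10/11
  seg 1: a=-4 b=31/11 c=30/11 d=-83/88
  seg 2: a=5 b=53/22 c=-129/44 d=43/88
S(7/2) = 3895/704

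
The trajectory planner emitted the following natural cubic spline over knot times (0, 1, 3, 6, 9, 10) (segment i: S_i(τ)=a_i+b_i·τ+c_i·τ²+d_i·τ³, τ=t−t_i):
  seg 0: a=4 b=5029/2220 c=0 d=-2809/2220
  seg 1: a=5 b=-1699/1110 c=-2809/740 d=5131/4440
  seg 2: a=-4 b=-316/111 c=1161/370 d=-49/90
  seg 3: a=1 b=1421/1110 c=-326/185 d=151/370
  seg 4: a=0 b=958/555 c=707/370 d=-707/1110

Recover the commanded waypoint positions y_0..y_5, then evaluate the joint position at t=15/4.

y_0=4 y_1=5 y_2=-4 y_3=1 y_4=0 y_5=3
S(15/4) = -108923/23680

y_0 = S_0(0) = a_0 = 4
y_1 = S_1(0) = a_1 = 5
y_2 = S_2(0) = a_2 = -4
y_3 = S_3(0) = a_3 = 1
y_4 = S_4(0) = a_4 = 0
y_5 = S_4(1) = 3
t_q=15/4 is in segment 2 (τ=3/4); S_2(τ)=-108923/23680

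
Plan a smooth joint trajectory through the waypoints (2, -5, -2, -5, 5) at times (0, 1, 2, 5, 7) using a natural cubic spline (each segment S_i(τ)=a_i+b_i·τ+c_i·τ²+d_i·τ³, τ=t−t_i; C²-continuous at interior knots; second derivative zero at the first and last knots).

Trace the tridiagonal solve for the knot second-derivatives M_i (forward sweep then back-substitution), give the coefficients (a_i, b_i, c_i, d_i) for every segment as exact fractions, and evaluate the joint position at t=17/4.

  seg 0: a=2 b=-1343/137 c=0 d=384/137
  seg 1: a=-5 b=-191/137 c=1152/137 d=-550/137
  seg 2: a=-2 b=463/137 c=-498/137 d=298/411
  seg 3: a=-5 b=157/137 c=396/137 d=-66/137
S(17/4) = -19901/4384

Δ: Δ0=-7, Δ1=3, Δ2=-1, Δ3=5
row 1: diag=4, rhs=60; c'=1/4, d'=15
row 2: denom=8−1·1/4=31/4; d'=(-24−1·15)/(31/4)=-156/31
row 3: denom=10−3·12/31=274/31; d'=(36−3·-156/31)/(274/31)=792/137
back: M3=792/137
back: M2=-156/31−12/31·792/137=-996/137
back: M1=15−1/4·-996/137=2304/137
M: M0=0, M1=2304/137, M2=-996/137, M3=792/137, M4=0
seg 0: a=2, c=M0/2=0, d=(M1−M0)/(6·1)=384/137, b=Δ0−h0·(2M0+M1)/6=-1343/137
seg 1: a=-5, c=M1/2=1152/137, d=(M2−M1)/(6·1)=-550/137, b=Δ1−h1·(2M1+M2)/6=-191/137
seg 2: a=-2, c=M2/2=-498/137, d=(M3−M2)/(6·3)=298/411, b=Δ2−h2·(2M2+M3)/6=463/137
seg 3: a=-5, c=M3/2=396/137, d=(M4−M3)/(6·2)=-66/137, b=Δ3−h3·(2M3+M4)/6=157/137
t_q=17/4 → seg 2, τ=9/4; S=-2+463/137·τ+-498/137·τ²+298/411·τ³=-19901/4384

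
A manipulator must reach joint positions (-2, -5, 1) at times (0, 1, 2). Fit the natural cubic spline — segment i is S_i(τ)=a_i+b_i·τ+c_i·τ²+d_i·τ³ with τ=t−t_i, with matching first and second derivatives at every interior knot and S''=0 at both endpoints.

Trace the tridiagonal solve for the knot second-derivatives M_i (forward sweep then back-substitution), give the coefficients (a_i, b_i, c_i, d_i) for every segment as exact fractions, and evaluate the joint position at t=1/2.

Δ: Δ0=-3, Δ1=6
row 1: diag=4, rhs=54; c'=1/4, d'=27/2
back: M1=27/2
M: M0=0, M1=27/2, M2=0
seg 0: a=-2, c=M0/2=0, d=(M1−M0)/(6·1)=9/4, b=Δ0−h0·(2M0+M1)/6=-21/4
seg 1: a=-5, c=M1/2=27/4, d=(M2−M1)/(6·1)=-9/4, b=Δ1−h1·(2M1+M2)/6=3/2
t_q=1/2 → seg 0, τ=1/2; S=-2+-21/4·τ+0·τ²+9/4·τ³=-139/32

  seg 0: a=-2 b=-21/4 c=0 d=9/4
  seg 1: a=-5 b=3/2 c=27/4 d=-9/4
S(1/2) = -139/32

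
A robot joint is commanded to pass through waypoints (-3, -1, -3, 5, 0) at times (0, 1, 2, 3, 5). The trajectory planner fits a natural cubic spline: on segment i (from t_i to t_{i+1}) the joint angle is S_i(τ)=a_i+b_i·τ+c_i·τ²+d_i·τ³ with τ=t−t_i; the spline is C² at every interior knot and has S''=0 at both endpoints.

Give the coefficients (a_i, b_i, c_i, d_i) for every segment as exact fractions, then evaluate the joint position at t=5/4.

Δ: Δ0=2, Δ1=-2, Δ2=8, Δ3=-5/2
row 1: diag=4, rhs=-24; c'=1/4, d'=-6
row 2: denom=4−1·1/4=15/4; d'=(60−1·-6)/(15/4)=88/5
row 3: denom=6−1·4/15=86/15; d'=(-63−1·88/5)/(86/15)=-1209/86
back: M3=-1209/86
back: M2=88/5−4/15·-1209/86=918/43
back: M1=-6−1/4·918/43=-975/86
M: M0=0, M1=-975/86, M2=918/43, M3=-1209/86, M4=0
seg 0: a=-3, c=M0/2=0, d=(M1−M0)/(6·1)=-325/172, b=Δ0−h0·(2M0+M1)/6=669/172
seg 1: a=-1, c=M1/2=-975/172, d=(M2−M1)/(6·1)=937/172, b=Δ1−h1·(2M1+M2)/6=-153/86
seg 2: a=-3, c=M2/2=459/43, d=(M3−M2)/(6·1)=-1015/172, b=Δ2−h2·(2M2+M3)/6=555/172
seg 3: a=5, c=M3/2=-1209/172, d=(M4−M3)/(6·2)=403/344, b=Δ3−h3·(2M3+M4)/6=591/86
t_q=5/4 → seg 1, τ=1/4; S=-1+-153/86·τ+-975/172·τ²+937/172·τ³=-18867/11008

  seg 0: a=-3 b=669/172 c=0 d=-325/172
  seg 1: a=-1 b=-153/86 c=-975/172 d=937/172
  seg 2: a=-3 b=555/172 c=459/43 d=-1015/172
  seg 3: a=5 b=591/86 c=-1209/172 d=403/344
S(5/4) = -18867/11008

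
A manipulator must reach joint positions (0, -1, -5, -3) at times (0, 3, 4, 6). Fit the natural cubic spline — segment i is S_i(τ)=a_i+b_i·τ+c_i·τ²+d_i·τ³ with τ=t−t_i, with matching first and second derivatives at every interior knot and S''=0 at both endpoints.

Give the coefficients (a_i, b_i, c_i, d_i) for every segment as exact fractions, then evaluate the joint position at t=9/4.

Δ: Δ0=-1/3, Δ1=-4, Δ2=1
row 1: diag=8, rhs=-22; c'=1/8, d'=-11/4
row 2: denom=6−1·1/8=47/8; d'=(30−1·-11/4)/(47/8)=262/47
back: M2=262/47
back: M1=-11/4−1/8·262/47=-162/47
M: M0=0, M1=-162/47, M2=262/47, M3=0
seg 0: a=0, c=M0/2=0, d=(M1−M0)/(6·3)=-9/47, b=Δ0−h0·(2M0+M1)/6=196/141
seg 1: a=-1, c=M1/2=-81/47, d=(M2−M1)/(6·1)=212/141, b=Δ1−h1·(2M1+M2)/6=-533/141
seg 2: a=-5, c=M2/2=131/47, d=(M3−M2)/(6·2)=-131/282, b=Δ2−h2·(2M2+M3)/6=-383/141
t_q=9/4 → seg 0, τ=9/4; S=0+196/141·τ+0·τ²+-9/47·τ³=2847/3008

  seg 0: a=0 b=196/141 c=0 d=-9/47
  seg 1: a=-1 b=-533/141 c=-81/47 d=212/141
  seg 2: a=-5 b=-383/141 c=131/47 d=-131/282
S(9/4) = 2847/3008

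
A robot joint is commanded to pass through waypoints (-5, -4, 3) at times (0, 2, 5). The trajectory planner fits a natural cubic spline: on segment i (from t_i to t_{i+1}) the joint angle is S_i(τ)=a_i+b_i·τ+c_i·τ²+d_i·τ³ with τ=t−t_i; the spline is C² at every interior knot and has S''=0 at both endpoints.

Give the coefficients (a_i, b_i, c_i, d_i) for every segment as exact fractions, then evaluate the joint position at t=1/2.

Δ: Δ0=1/2, Δ1=7/3
row 1: diag=10, rhs=11; c'=3/10, d'=11/10
back: M1=11/10
M: M0=0, M1=11/10, M2=0
seg 0: a=-5, c=M0/2=0, d=(M1−M0)/(6·2)=11/120, b=Δ0−h0·(2M0+M1)/6=2/15
seg 1: a=-4, c=M1/2=11/20, d=(M2−M1)/(6·3)=-11/180, b=Δ1−h1·(2M1+M2)/6=37/30
t_q=1/2 → seg 0, τ=1/2; S=-5+2/15·τ+0·τ²+11/120·τ³=-315/64

  seg 0: a=-5 b=2/15 c=0 d=11/120
  seg 1: a=-4 b=37/30 c=11/20 d=-11/180
S(1/2) = -315/64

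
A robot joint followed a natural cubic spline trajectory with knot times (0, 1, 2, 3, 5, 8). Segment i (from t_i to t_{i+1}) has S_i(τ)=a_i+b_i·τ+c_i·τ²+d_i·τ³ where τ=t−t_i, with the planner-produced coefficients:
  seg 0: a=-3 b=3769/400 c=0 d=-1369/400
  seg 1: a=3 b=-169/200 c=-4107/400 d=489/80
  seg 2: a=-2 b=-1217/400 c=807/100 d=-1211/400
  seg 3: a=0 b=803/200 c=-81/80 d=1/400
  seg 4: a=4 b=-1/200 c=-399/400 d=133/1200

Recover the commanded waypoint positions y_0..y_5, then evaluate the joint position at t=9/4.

y_0 = S_0(0) = a_0 = -3
y_1 = S_1(0) = a_1 = 3
y_2 = S_2(0) = a_2 = -2
y_3 = S_3(0) = a_3 = 0
y_4 = S_4(0) = a_4 = 4
y_5 = S_4(3) = -2
t_q=9/4 is in segment 2 (τ=1/4); S_2(τ)=-58971/25600

y_0=-3 y_1=3 y_2=-2 y_3=0 y_4=4 y_5=-2
S(9/4) = -58971/25600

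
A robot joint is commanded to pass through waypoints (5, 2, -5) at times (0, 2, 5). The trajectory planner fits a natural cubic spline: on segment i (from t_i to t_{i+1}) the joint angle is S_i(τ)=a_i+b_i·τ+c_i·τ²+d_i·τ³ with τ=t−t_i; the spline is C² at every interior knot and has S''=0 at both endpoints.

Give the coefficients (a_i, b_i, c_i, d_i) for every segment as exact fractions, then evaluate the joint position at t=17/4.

  seg 0: a=5 b=-4/3 c=0 d=-1/24
  seg 1: a=2 b=-11/6 c=-1/4 d=1/36
S(17/4) = -787/256

Δ: Δ0=-3/2, Δ1=-7/3
row 1: diag=10, rhs=-5; c'=3/10, d'=-1/2
back: M1=-1/2
M: M0=0, M1=-1/2, M2=0
seg 0: a=5, c=M0/2=0, d=(M1−M0)/(6·2)=-1/24, b=Δ0−h0·(2M0+M1)/6=-4/3
seg 1: a=2, c=M1/2=-1/4, d=(M2−M1)/(6·3)=1/36, b=Δ1−h1·(2M1+M2)/6=-11/6
t_q=17/4 → seg 1, τ=9/4; S=2+-11/6·τ+-1/4·τ²+1/36·τ³=-787/256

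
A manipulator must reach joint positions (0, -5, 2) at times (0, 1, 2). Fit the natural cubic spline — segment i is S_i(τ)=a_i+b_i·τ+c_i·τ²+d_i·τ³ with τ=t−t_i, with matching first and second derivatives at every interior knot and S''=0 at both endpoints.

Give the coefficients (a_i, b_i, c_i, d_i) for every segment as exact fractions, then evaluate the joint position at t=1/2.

  seg 0: a=0 b=-8 c=0 d=3
  seg 1: a=-5 b=1 c=9 d=-3
S(1/2) = -29/8

Δ: Δ0=-5, Δ1=7
row 1: diag=4, rhs=72; c'=1/4, d'=18
back: M1=18
M: M0=0, M1=18, M2=0
seg 0: a=0, c=M0/2=0, d=(M1−M0)/(6·1)=3, b=Δ0−h0·(2M0+M1)/6=-8
seg 1: a=-5, c=M1/2=9, d=(M2−M1)/(6·1)=-3, b=Δ1−h1·(2M1+M2)/6=1
t_q=1/2 → seg 0, τ=1/2; S=0+-8·τ+0·τ²+3·τ³=-29/8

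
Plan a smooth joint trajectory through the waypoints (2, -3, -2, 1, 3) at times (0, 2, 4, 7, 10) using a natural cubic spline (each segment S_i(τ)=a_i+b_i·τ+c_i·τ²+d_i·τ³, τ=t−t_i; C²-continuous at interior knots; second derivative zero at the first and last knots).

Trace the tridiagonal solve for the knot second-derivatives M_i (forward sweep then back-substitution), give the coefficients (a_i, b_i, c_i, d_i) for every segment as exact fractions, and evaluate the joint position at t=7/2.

Δ: Δ0=-5/2, Δ1=1/2, Δ2=1, Δ3=2/3
row 1: diag=8, rhs=18; c'=1/4, d'=9/4
row 2: denom=10−2·1/4=19/2; d'=(3−2·9/4)/(19/2)=-3/19
row 3: denom=12−3·6/19=210/19; d'=(-2−3·-3/19)/(210/19)=-29/210
back: M3=-29/210
back: M2=-3/19−6/19·-29/210=-4/35
back: M1=9/4−1/4·-4/35=319/140
M: M0=0, M1=319/140, M2=-4/35, M3=-29/210, M4=0
seg 0: a=2, c=M0/2=0, d=(M1−M0)/(6·2)=319/1680, b=Δ0−h0·(2M0+M1)/6=-1369/420
seg 1: a=-3, c=M1/2=319/280, d=(M2−M1)/(6·2)=-67/336, b=Δ1−h1·(2M1+M2)/6=-103/105
seg 2: a=-2, c=M2/2=-2/35, d=(M3−M2)/(6·3)=-1/756, b=Δ2−h2·(2M2+M3)/6=71/60
seg 3: a=1, c=M3/2=-29/420, d=(M4−M3)/(6·3)=29/3780, b=Δ3−h3·(2M3+M4)/6=169/210
t_q=7/2 → seg 1, τ=3/2; S=-3+-103/105·τ+319/280·τ²+-67/336·τ³=-11563/4480

  seg 0: a=2 b=-1369/420 c=0 d=319/1680
  seg 1: a=-3 b=-103/105 c=319/280 d=-67/336
  seg 2: a=-2 b=71/60 c=-2/35 d=-1/756
  seg 3: a=1 b=169/210 c=-29/420 d=29/3780
S(7/2) = -11563/4480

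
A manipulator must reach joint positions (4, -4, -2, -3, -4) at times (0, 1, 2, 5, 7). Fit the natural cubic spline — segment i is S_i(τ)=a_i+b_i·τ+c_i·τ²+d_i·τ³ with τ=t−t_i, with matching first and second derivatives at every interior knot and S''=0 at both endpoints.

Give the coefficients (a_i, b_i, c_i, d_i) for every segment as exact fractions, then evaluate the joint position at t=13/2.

Δ: Δ0=-8, Δ1=2, Δ2=-1/3, Δ3=-1/2
row 1: diag=4, rhs=60; c'=1/4, d'=15
row 2: denom=8−1·1/4=31/4; d'=(-14−1·15)/(31/4)=-116/31
row 3: denom=10−3·12/31=274/31; d'=(-1−3·-116/31)/(274/31)=317/274
back: M3=317/274
back: M2=-116/31−12/31·317/274=-574/137
back: M1=15−1/4·-574/137=4397/274
M: M0=0, M1=4397/274, M2=-574/137, M3=317/274, M4=0
seg 0: a=4, c=M0/2=0, d=(M1−M0)/(6·1)=4397/1644, b=Δ0−h0·(2M0+M1)/6=-17549/1644
seg 1: a=-4, c=M1/2=4397/548, d=(M2−M1)/(6·1)=-5545/1644, b=Δ1−h1·(2M1+M2)/6=-2179/822
seg 2: a=-2, c=M2/2=-287/137, d=(M3−M2)/(6·3)=1465/4932, b=Δ2−h2·(2M2+M3)/6=5389/1644
seg 3: a=-3, c=M3/2=317/548, d=(M4−M3)/(6·2)=-317/3288, b=Δ3−h3·(2M3+M4)/6=-1045/822
t_q=13/2 → seg 3, τ=3/2; S=-3+-1045/822·τ+317/548·τ²+-317/3288·τ³=-34465/8768

  seg 0: a=4 b=-17549/1644 c=0 d=4397/1644
  seg 1: a=-4 b=-2179/822 c=4397/548 d=-5545/1644
  seg 2: a=-2 b=5389/1644 c=-287/137 d=1465/4932
  seg 3: a=-3 b=-1045/822 c=317/548 d=-317/3288
S(13/2) = -34465/8768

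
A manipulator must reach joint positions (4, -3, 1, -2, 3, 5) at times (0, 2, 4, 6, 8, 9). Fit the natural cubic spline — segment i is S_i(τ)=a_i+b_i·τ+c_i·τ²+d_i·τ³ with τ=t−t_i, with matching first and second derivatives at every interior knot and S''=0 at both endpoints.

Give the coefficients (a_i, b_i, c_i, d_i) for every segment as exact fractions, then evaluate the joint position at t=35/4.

  seg 0: a=4 b=-812/153 c=0 d=553/1224
  seg 1: a=-3 b=35/306 c=553/204 d=-541/612
  seg 2: a=1 b=107/306 c=-529/204 d=1021/1224
  seg 3: a=-2 b=-2/153 c=41/17 d=-707/1224
  seg 4: a=3 b=827/306 c=-215/204 d=215/612
S(35/4) = 59827/13056

Δ: Δ0=-7/2, Δ1=2, Δ2=-3/2, Δ3=5/2, Δ4=2
row 1: diag=8, rhs=33; c'=1/4, d'=33/8
row 2: denom=8−2·1/4=15/2; d'=(-21−2·33/8)/(15/2)=-39/10
row 3: denom=8−2·4/15=112/15; d'=(24−2·-39/10)/(112/15)=477/112
row 4: denom=6−2·15/56=153/28; d'=(-3−2·477/112)/(153/28)=-215/102
back: M4=-215/102
back: M3=477/112−15/56·-215/102=82/17
back: M2=-39/10−4/15·82/17=-529/102
back: M1=33/8−1/4·-529/102=553/102
M: M0=0, M1=553/102, M2=-529/102, M3=82/17, M4=-215/102, M5=0
seg 0: a=4, c=M0/2=0, d=(M1−M0)/(6·2)=553/1224, b=Δ0−h0·(2M0+M1)/6=-812/153
seg 1: a=-3, c=M1/2=553/204, d=(M2−M1)/(6·2)=-541/612, b=Δ1−h1·(2M1+M2)/6=35/306
seg 2: a=1, c=M2/2=-529/204, d=(M3−M2)/(6·2)=1021/1224, b=Δ2−h2·(2M2+M3)/6=107/306
seg 3: a=-2, c=M3/2=41/17, d=(M4−M3)/(6·2)=-707/1224, b=Δ3−h3·(2M3+M4)/6=-2/153
seg 4: a=3, c=M4/2=-215/204, d=(M5−M4)/(6·1)=215/612, b=Δ4−h4·(2M4+M5)/6=827/306
t_q=35/4 → seg 4, τ=3/4; S=3+827/306·τ+-215/204·τ²+215/612·τ³=59827/13056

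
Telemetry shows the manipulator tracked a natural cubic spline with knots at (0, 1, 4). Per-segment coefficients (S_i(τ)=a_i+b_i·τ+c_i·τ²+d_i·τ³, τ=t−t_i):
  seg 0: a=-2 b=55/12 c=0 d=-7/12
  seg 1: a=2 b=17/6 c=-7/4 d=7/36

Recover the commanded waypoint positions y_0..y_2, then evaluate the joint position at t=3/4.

y_0=-2 y_1=2 y_2=0
S(3/4) = 305/256

y_0 = S_0(0) = a_0 = -2
y_1 = S_1(0) = a_1 = 2
y_2 = S_1(3) = 0
t_q=3/4 is in segment 0 (τ=3/4); S_0(τ)=305/256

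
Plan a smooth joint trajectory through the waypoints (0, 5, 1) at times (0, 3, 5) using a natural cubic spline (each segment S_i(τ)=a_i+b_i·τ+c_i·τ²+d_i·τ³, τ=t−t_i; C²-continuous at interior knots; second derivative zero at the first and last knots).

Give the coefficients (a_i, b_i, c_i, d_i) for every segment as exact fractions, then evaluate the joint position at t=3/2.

  seg 0: a=0 b=83/30 c=0 d=-11/90
  seg 1: a=5 b=-8/15 c=-11/10 d=11/60
S(3/2) = 299/80

Δ: Δ0=5/3, Δ1=-2
row 1: diag=10, rhs=-22; c'=1/5, d'=-11/5
back: M1=-11/5
M: M0=0, M1=-11/5, M2=0
seg 0: a=0, c=M0/2=0, d=(M1−M0)/(6·3)=-11/90, b=Δ0−h0·(2M0+M1)/6=83/30
seg 1: a=5, c=M1/2=-11/10, d=(M2−M1)/(6·2)=11/60, b=Δ1−h1·(2M1+M2)/6=-8/15
t_q=3/2 → seg 0, τ=3/2; S=0+83/30·τ+0·τ²+-11/90·τ³=299/80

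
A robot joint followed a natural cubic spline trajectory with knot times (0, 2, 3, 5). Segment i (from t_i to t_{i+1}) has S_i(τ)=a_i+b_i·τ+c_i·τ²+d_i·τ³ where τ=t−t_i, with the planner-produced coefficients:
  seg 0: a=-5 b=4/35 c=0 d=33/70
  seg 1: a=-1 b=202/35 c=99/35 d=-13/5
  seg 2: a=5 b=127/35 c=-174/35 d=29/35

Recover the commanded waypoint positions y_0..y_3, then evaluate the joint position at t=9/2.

y_0=-5 y_1=-1 y_2=5 y_3=-1
S(9/2) = 115/56

y_0 = S_0(0) = a_0 = -5
y_1 = S_1(0) = a_1 = -1
y_2 = S_2(0) = a_2 = 5
y_3 = S_2(2) = -1
t_q=9/2 is in segment 2 (τ=3/2); S_2(τ)=115/56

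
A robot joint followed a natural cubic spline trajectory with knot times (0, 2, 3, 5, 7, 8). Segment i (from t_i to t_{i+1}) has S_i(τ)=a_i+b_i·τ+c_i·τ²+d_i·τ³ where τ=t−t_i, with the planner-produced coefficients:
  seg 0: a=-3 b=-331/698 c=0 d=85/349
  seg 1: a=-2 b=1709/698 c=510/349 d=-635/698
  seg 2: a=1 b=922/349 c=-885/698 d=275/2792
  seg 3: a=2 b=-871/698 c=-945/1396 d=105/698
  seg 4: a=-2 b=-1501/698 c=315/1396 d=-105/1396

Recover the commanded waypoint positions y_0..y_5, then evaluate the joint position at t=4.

y_0 = S_0(0) = a_0 = -3
y_1 = S_1(0) = a_1 = -2
y_2 = S_2(0) = a_2 = 1
y_3 = S_3(0) = a_3 = 2
y_4 = S_4(0) = a_4 = -2
y_5 = S_4(1) = -4
t_q=4 is in segment 2 (τ=1); S_2(τ)=6903/2792

y_0=-3 y_1=-2 y_2=1 y_3=2 y_4=-2 y_5=-4
S(4) = 6903/2792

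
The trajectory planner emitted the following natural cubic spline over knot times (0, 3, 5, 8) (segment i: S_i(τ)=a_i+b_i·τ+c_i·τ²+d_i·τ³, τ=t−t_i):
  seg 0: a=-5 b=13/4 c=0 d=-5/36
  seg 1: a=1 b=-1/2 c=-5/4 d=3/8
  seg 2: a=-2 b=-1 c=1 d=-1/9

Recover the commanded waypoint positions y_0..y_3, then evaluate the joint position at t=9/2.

y_0=-5 y_1=1 y_2=-2 y_3=1
S(9/2) = -83/64

y_0 = S_0(0) = a_0 = -5
y_1 = S_1(0) = a_1 = 1
y_2 = S_2(0) = a_2 = -2
y_3 = S_2(3) = 1
t_q=9/2 is in segment 1 (τ=3/2); S_1(τ)=-83/64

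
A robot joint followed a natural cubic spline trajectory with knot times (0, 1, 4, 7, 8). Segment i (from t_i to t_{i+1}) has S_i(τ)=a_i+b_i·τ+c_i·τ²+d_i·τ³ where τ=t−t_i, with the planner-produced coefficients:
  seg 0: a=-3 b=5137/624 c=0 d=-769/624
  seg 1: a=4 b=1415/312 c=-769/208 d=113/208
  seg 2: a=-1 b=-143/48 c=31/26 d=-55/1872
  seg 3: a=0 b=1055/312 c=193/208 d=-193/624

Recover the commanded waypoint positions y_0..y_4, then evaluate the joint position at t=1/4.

y_0 = S_0(0) = a_0 = -3
y_1 = S_1(0) = a_1 = 4
y_2 = S_2(0) = a_2 = -1
y_3 = S_3(0) = a_3 = 0
y_4 = S_3(1) = 4
t_q=1/4 is in segment 0 (τ=1/4); S_0(τ)=-12795/13312

y_0=-3 y_1=4 y_2=-1 y_3=0 y_4=4
S(1/4) = -12795/13312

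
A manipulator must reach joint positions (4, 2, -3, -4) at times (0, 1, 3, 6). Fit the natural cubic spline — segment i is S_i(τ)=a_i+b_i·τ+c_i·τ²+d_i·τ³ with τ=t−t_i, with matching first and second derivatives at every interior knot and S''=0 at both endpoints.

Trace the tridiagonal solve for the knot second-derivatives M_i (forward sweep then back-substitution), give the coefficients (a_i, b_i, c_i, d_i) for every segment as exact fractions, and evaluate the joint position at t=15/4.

  seg 0: a=4 b=-11/6 c=0 d=-1/6
  seg 1: a=2 b=-7/3 c=-1/2 d=5/24
  seg 2: a=-3 b=-11/6 c=3/4 d=-1/12
S(15/4) = -1021/256

Δ: Δ0=-2, Δ1=-5/2, Δ2=-1/3
row 1: diag=6, rhs=-3; c'=1/3, d'=-1/2
row 2: denom=10−2·1/3=28/3; d'=(13−2·-1/2)/(28/3)=3/2
back: M2=3/2
back: M1=-1/2−1/3·3/2=-1
M: M0=0, M1=-1, M2=3/2, M3=0
seg 0: a=4, c=M0/2=0, d=(M1−M0)/(6·1)=-1/6, b=Δ0−h0·(2M0+M1)/6=-11/6
seg 1: a=2, c=M1/2=-1/2, d=(M2−M1)/(6·2)=5/24, b=Δ1−h1·(2M1+M2)/6=-7/3
seg 2: a=-3, c=M2/2=3/4, d=(M3−M2)/(6·3)=-1/12, b=Δ2−h2·(2M2+M3)/6=-11/6
t_q=15/4 → seg 2, τ=3/4; S=-3+-11/6·τ+3/4·τ²+-1/12·τ³=-1021/256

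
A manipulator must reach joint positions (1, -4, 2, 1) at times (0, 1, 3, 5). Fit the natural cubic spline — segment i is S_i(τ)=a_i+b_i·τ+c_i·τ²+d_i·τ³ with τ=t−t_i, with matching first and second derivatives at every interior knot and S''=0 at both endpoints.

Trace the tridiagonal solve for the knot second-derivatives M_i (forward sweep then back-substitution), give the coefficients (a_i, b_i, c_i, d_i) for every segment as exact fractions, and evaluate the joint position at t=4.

  seg 0: a=1 b=-291/44 c=0 d=71/44
  seg 1: a=-4 b=-39/22 c=213/44 d=-27/22
  seg 2: a=2 b=63/22 c=-111/44 d=37/88
S(4) = 243/88

Δ: Δ0=-5, Δ1=3, Δ2=-1/2
row 1: diag=6, rhs=48; c'=1/3, d'=8
row 2: denom=8−2·1/3=22/3; d'=(-21−2·8)/(22/3)=-111/22
back: M2=-111/22
back: M1=8−1/3·-111/22=213/22
M: M0=0, M1=213/22, M2=-111/22, M3=0
seg 0: a=1, c=M0/2=0, d=(M1−M0)/(6·1)=71/44, b=Δ0−h0·(2M0+M1)/6=-291/44
seg 1: a=-4, c=M1/2=213/44, d=(M2−M1)/(6·2)=-27/22, b=Δ1−h1·(2M1+M2)/6=-39/22
seg 2: a=2, c=M2/2=-111/44, d=(M3−M2)/(6·2)=37/88, b=Δ2−h2·(2M2+M3)/6=63/22
t_q=4 → seg 2, τ=1; S=2+63/22·τ+-111/44·τ²+37/88·τ³=243/88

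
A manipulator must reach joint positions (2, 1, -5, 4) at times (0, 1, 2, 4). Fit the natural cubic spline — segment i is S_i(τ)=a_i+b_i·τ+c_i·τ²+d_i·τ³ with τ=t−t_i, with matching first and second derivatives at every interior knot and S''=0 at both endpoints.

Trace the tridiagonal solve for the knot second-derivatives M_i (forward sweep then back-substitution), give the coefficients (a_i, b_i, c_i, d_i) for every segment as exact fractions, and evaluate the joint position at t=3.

  seg 0: a=2 b=35/46 c=0 d=-81/46
  seg 1: a=1 b=-104/23 c=-243/46 d=175/46
  seg 2: a=-5 b=-169/46 c=141/23 d=-47/46
S(3) = -82/23

Δ: Δ0=-1, Δ1=-6, Δ2=9/2
row 1: diag=4, rhs=-30; c'=1/4, d'=-15/2
row 2: denom=6−1·1/4=23/4; d'=(63−1·-15/2)/(23/4)=282/23
back: M2=282/23
back: M1=-15/2−1/4·282/23=-243/23
M: M0=0, M1=-243/23, M2=282/23, M3=0
seg 0: a=2, c=M0/2=0, d=(M1−M0)/(6·1)=-81/46, b=Δ0−h0·(2M0+M1)/6=35/46
seg 1: a=1, c=M1/2=-243/46, d=(M2−M1)/(6·1)=175/46, b=Δ1−h1·(2M1+M2)/6=-104/23
seg 2: a=-5, c=M2/2=141/23, d=(M3−M2)/(6·2)=-47/46, b=Δ2−h2·(2M2+M3)/6=-169/46
t_q=3 → seg 2, τ=1; S=-5+-169/46·τ+141/23·τ²+-47/46·τ³=-82/23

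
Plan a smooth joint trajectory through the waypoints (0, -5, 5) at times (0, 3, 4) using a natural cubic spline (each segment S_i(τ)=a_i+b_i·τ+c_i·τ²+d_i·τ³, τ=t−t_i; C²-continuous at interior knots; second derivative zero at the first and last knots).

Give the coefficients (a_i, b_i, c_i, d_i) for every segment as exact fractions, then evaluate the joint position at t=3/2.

  seg 0: a=0 b=-145/24 c=0 d=35/72
  seg 1: a=-5 b=85/12 c=35/8 d=-35/24
S(3/2) = -475/64

Δ: Δ0=-5/3, Δ1=10
row 1: diag=8, rhs=70; c'=1/8, d'=35/4
back: M1=35/4
M: M0=0, M1=35/4, M2=0
seg 0: a=0, c=M0/2=0, d=(M1−M0)/(6·3)=35/72, b=Δ0−h0·(2M0+M1)/6=-145/24
seg 1: a=-5, c=M1/2=35/8, d=(M2−M1)/(6·1)=-35/24, b=Δ1−h1·(2M1+M2)/6=85/12
t_q=3/2 → seg 0, τ=3/2; S=0+-145/24·τ+0·τ²+35/72·τ³=-475/64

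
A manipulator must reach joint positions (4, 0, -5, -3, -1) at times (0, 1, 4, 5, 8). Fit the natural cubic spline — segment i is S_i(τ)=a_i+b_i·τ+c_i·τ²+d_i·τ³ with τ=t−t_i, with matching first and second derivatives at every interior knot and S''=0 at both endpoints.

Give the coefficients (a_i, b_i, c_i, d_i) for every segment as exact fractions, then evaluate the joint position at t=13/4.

Δ: Δ0=-4, Δ1=-5/3, Δ2=2, Δ3=2/3
row 1: diag=8, rhs=14; c'=3/8, d'=7/4
row 2: denom=8−3·3/8=55/8; d'=(22−3·7/4)/(55/8)=134/55
row 3: denom=8−1·8/55=432/55; d'=(-8−1·134/55)/(432/55)=-287/216
back: M3=-287/216
back: M2=134/55−8/55·-287/216=71/27
back: M1=7/4−3/8·71/27=55/72
M: M0=0, M1=55/72, M2=71/27, M3=-287/216, M4=0
seg 0: a=4, c=M0/2=0, d=(M1−M0)/(6·1)=55/432, b=Δ0−h0·(2M0+M1)/6=-1783/432
seg 1: a=0, c=M1/2=55/144, d=(M2−M1)/(6·3)=403/3888, b=Δ1−h1·(2M1+M2)/6=-809/216
seg 2: a=-5, c=M2/2=71/54, d=(M3−M2)/(6·1)=-95/144, b=Δ2−h2·(2M2+M3)/6=581/432
seg 3: a=-3, c=M3/2=-287/432, d=(M4−M3)/(6·3)=287/3888, b=Δ3−h3·(2M3+M4)/6=431/216
t_q=13/4 → seg 1, τ=9/4; S=0+-809/216·τ+55/144·τ²+403/3888·τ³=-16321/3072

  seg 0: a=4 b=-1783/432 c=0 d=55/432
  seg 1: a=0 b=-809/216 c=55/144 d=403/3888
  seg 2: a=-5 b=581/432 c=71/54 d=-95/144
  seg 3: a=-3 b=431/216 c=-287/432 d=287/3888
S(13/4) = -16321/3072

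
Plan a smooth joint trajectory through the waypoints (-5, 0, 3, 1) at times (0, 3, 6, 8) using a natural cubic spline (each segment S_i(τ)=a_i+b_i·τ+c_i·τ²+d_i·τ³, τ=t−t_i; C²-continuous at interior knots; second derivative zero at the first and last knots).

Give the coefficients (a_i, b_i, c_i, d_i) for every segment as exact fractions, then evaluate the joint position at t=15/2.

Δ: Δ0=5/3, Δ1=1, Δ2=-1
row 1: diag=12, rhs=-4; c'=1/4, d'=-1/3
row 2: denom=10−3·1/4=37/4; d'=(-12−3·-1/3)/(37/4)=-44/37
back: M2=-44/37
back: M1=-1/3−1/4·-44/37=-4/111
M: M0=0, M1=-4/111, M2=-44/37, M3=0
seg 0: a=-5, c=M0/2=0, d=(M1−M0)/(6·3)=-2/999, b=Δ0−h0·(2M0+M1)/6=187/111
seg 1: a=0, c=M1/2=-2/111, d=(M2−M1)/(6·3)=-64/999, b=Δ1−h1·(2M1+M2)/6=181/111
seg 2: a=3, c=M2/2=-22/37, d=(M3−M2)/(6·2)=11/111, b=Δ2−h2·(2M2+M3)/6=-23/111
t_q=15/2 → seg 2, τ=3/2; S=3+-23/111·τ+-22/37·τ²+11/111·τ³=499/296

  seg 0: a=-5 b=187/111 c=0 d=-2/999
  seg 1: a=0 b=181/111 c=-2/111 d=-64/999
  seg 2: a=3 b=-23/111 c=-22/37 d=11/111
S(15/2) = 499/296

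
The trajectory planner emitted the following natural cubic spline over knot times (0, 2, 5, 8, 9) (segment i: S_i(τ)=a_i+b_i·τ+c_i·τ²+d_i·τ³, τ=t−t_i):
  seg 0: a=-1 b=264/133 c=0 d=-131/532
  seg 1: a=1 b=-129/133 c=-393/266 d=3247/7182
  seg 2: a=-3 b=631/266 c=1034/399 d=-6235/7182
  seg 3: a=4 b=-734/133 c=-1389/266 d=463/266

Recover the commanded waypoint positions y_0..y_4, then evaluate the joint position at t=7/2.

y_0=-1 y_1=1 y_2=-3 y_3=4 y_4=-5
S(7/2) = -685/304

y_0 = S_0(0) = a_0 = -1
y_1 = S_1(0) = a_1 = 1
y_2 = S_2(0) = a_2 = -3
y_3 = S_3(0) = a_3 = 4
y_4 = S_3(1) = -5
t_q=7/2 is in segment 1 (τ=3/2); S_1(τ)=-685/304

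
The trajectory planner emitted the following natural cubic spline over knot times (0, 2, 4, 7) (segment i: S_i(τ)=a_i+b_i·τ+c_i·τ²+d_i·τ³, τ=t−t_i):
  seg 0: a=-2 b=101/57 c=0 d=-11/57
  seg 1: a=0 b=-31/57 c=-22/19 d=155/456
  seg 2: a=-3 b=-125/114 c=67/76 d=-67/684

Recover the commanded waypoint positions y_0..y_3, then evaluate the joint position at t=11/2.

y_0 = S_0(0) = a_0 = -2
y_1 = S_1(0) = a_1 = 0
y_2 = S_2(0) = a_2 = -3
y_3 = S_2(3) = -1
t_q=11/2 is in segment 2 (τ=3/2); S_2(τ)=-1819/608

y_0=-2 y_1=0 y_2=-3 y_3=-1
S(11/2) = -1819/608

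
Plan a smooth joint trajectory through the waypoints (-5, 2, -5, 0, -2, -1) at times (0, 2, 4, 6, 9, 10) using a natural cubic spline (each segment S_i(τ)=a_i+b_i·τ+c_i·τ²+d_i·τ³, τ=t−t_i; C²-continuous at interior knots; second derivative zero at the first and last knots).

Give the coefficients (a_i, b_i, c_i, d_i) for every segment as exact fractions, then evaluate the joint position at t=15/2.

Δ: Δ0=7/2, Δ1=-7/2, Δ2=5/2, Δ3=-2/3, Δ4=1
row 1: diag=8, rhs=-42; c'=1/4, d'=-21/4
row 2: denom=8−2·1/4=15/2; d'=(36−2·-21/4)/(15/2)=31/5
row 3: denom=10−2·4/15=142/15; d'=(-19−2·31/5)/(142/15)=-471/142
row 4: denom=8−3·45/142=1001/142; d'=(10−3·-471/142)/(1001/142)=2833/1001
back: M4=2833/1001
back: M3=-471/142−45/142·2833/1001=-4218/1001
back: M2=31/5−4/15·-4218/1001=7331/1001
back: M1=-21/4−1/4·7331/1001=-7088/1001
M: M0=0, M1=-7088/1001, M2=7331/1001, M3=-4218/1001, M4=2833/1001, M5=0
seg 0: a=-5, c=M0/2=0, d=(M1−M0)/(6·2)=-1772/3003, b=Δ0−h0·(2M0+M1)/6=35197/6006
seg 1: a=2, c=M1/2=-3544/1001, d=(M2−M1)/(6·2)=14419/12012, b=Δ1−h1·(2M1+M2)/6=-7331/6006
seg 2: a=-5, c=M2/2=7331/2002, d=(M3−M2)/(6·2)=-11549/12012, b=Δ2−h2·(2M2+M3)/6=-839/858
seg 3: a=0, c=M3/2=-2109/1001, d=(M4−M3)/(6·3)=641/1638, b=Δ3−h3·(2M3+M4)/6=985/462
seg 4: a=-2, c=M4/2=2833/2002, d=(M5−M4)/(6·1)=-2833/6006, b=Δ4−h4·(2M4+M5)/6=170/3003
t_q=15/2 → seg 3, τ=3/2; S=0+985/462·τ+-2109/1001·τ²+641/1638·τ³=-3551/16016

  seg 0: a=-5 b=35197/6006 c=0 d=-1772/3003
  seg 1: a=2 b=-7331/6006 c=-3544/1001 d=14419/12012
  seg 2: a=-5 b=-839/858 c=7331/2002 d=-11549/12012
  seg 3: a=0 b=985/462 c=-2109/1001 d=641/1638
  seg 4: a=-2 b=170/3003 c=2833/2002 d=-2833/6006
S(15/2) = -3551/16016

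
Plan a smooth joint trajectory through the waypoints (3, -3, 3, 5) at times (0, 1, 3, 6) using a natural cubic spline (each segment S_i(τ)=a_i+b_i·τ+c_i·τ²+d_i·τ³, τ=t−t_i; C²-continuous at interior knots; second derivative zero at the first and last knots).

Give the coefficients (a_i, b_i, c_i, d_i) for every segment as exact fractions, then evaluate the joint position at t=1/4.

Δ: Δ0=-6, Δ1=3, Δ2=2/3
row 1: diag=6, rhs=54; c'=1/3, d'=9
row 2: denom=10−2·1/3=28/3; d'=(-14−2·9)/(28/3)=-24/7
back: M2=-24/7
back: M1=9−1/3·-24/7=71/7
M: M0=0, M1=71/7, M2=-24/7, M3=0
seg 0: a=3, c=M0/2=0, d=(M1−M0)/(6·1)=71/42, b=Δ0−h0·(2M0+M1)/6=-323/42
seg 1: a=-3, c=M1/2=71/14, d=(M2−M1)/(6·2)=-95/84, b=Δ1−h1·(2M1+M2)/6=-55/21
seg 2: a=3, c=M2/2=-12/7, d=(M3−M2)/(6·3)=4/21, b=Δ2−h2·(2M2+M3)/6=86/21
t_q=1/4 → seg 0, τ=1/4; S=3+-323/42·τ+0·τ²+71/42·τ³=989/896

  seg 0: a=3 b=-323/42 c=0 d=71/42
  seg 1: a=-3 b=-55/21 c=71/14 d=-95/84
  seg 2: a=3 b=86/21 c=-12/7 d=4/21
S(1/4) = 989/896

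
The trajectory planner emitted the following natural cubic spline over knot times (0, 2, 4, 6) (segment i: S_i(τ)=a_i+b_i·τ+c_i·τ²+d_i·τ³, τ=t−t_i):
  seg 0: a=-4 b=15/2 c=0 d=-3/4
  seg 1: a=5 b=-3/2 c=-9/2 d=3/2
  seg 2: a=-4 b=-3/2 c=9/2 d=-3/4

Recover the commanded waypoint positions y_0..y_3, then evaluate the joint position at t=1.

y_0 = S_0(0) = a_0 = -4
y_1 = S_1(0) = a_1 = 5
y_2 = S_2(0) = a_2 = -4
y_3 = S_2(2) = 5
t_q=1 is in segment 0 (τ=1); S_0(τ)=11/4

y_0=-4 y_1=5 y_2=-4 y_3=5
S(1) = 11/4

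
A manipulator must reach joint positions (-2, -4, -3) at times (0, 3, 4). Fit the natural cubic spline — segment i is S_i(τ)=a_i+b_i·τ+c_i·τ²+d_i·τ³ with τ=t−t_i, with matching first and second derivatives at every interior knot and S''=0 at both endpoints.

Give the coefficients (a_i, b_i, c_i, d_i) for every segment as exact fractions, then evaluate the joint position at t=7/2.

Δ: Δ0=-2/3, Δ1=1
row 1: diag=8, rhs=10; c'=1/8, d'=5/4
back: M1=5/4
M: M0=0, M1=5/4, M2=0
seg 0: a=-2, c=M0/2=0, d=(M1−M0)/(6·3)=5/72, b=Δ0−h0·(2M0+M1)/6=-31/24
seg 1: a=-4, c=M1/2=5/8, d=(M2−M1)/(6·1)=-5/24, b=Δ1−h1·(2M1+M2)/6=7/12
t_q=7/2 → seg 1, τ=1/2; S=-4+7/12·τ+5/8·τ²+-5/24·τ³=-229/64

  seg 0: a=-2 b=-31/24 c=0 d=5/72
  seg 1: a=-4 b=7/12 c=5/8 d=-5/24
S(7/2) = -229/64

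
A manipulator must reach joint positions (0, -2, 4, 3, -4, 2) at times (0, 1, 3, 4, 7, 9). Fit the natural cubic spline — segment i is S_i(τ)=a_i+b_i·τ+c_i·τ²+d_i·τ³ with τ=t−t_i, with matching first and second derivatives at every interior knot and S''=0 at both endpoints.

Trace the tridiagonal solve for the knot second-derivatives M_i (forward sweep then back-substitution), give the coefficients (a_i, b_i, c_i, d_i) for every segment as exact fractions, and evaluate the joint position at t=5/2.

  seg 0: a=0 b=-5260/1659 c=0 d=1942/1659
  seg 1: a=-2 b=566/1659 c=1942/553 d=-7241/6636
  seg 2: a=4 b=2147/1659 c=-3357/1106 d=2459/3318
  seg 3: a=3 b=-8471/3318 c=-449/553 d=979/3318
  seg 4: a=-4 b=899/1659 c=2039/1106 d=-2039/6636
S(5/2) = 48319/17696

Δ: Δ0=-2, Δ1=3, Δ2=-1, Δ3=-7/3, Δ4=3
row 1: diag=6, rhs=30; c'=1/3, d'=5
row 2: denom=6−2·1/3=16/3; d'=(-24−2·5)/(16/3)=-51/8
row 3: denom=8−1·3/16=125/16; d'=(-8−1·-51/8)/(125/16)=-26/125
row 4: denom=10−3·48/125=1106/125; d'=(32−3·-26/125)/(1106/125)=2039/553
back: M4=2039/553
back: M3=-26/125−48/125·2039/553=-898/553
back: M2=-51/8−3/16·-898/553=-3357/553
back: M1=5−1/3·-3357/553=3884/553
M: M0=0, M1=3884/553, M2=-3357/553, M3=-898/553, M4=2039/553, M5=0
seg 0: a=0, c=M0/2=0, d=(M1−M0)/(6·1)=1942/1659, b=Δ0−h0·(2M0+M1)/6=-5260/1659
seg 1: a=-2, c=M1/2=1942/553, d=(M2−M1)/(6·2)=-7241/6636, b=Δ1−h1·(2M1+M2)/6=566/1659
seg 2: a=4, c=M2/2=-3357/1106, d=(M3−M2)/(6·1)=2459/3318, b=Δ2−h2·(2M2+M3)/6=2147/1659
seg 3: a=3, c=M3/2=-449/553, d=(M4−M3)/(6·3)=979/3318, b=Δ3−h3·(2M3+M4)/6=-8471/3318
seg 4: a=-4, c=M4/2=2039/1106, d=(M5−M4)/(6·2)=-2039/6636, b=Δ4−h4·(2M4+M5)/6=899/1659
t_q=5/2 → seg 1, τ=3/2; S=-2+566/1659·τ+1942/553·τ²+-7241/6636·τ³=48319/17696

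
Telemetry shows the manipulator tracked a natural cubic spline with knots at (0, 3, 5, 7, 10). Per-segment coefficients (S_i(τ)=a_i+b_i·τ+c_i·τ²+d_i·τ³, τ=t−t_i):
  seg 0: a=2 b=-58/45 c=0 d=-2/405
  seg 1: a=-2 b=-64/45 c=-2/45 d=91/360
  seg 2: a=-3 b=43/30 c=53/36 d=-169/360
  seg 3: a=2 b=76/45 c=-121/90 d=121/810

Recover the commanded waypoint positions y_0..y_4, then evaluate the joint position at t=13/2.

y_0 = S_0(0) = a_0 = 2
y_1 = S_1(0) = a_1 = -2
y_2 = S_2(0) = a_2 = -3
y_3 = S_3(0) = a_3 = 2
y_4 = S_3(3) = -1
t_q=13/2 is in segment 2 (τ=3/2); S_2(τ)=281/320

y_0=2 y_1=-2 y_2=-3 y_3=2 y_4=-1
S(13/2) = 281/320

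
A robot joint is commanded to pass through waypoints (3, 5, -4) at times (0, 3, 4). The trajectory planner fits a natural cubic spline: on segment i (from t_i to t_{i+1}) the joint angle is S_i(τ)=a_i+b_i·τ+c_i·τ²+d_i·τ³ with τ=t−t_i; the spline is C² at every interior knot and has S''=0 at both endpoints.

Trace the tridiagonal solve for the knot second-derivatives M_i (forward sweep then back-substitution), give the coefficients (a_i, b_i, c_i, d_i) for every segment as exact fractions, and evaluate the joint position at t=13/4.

  seg 0: a=3 b=103/24 c=0 d=-29/72
  seg 1: a=5 b=-79/12 c=-29/8 d=29/24
S(13/4) = 1611/512

Δ: Δ0=2/3, Δ1=-9
row 1: diag=8, rhs=-58; c'=1/8, d'=-29/4
back: M1=-29/4
M: M0=0, M1=-29/4, M2=0
seg 0: a=3, c=M0/2=0, d=(M1−M0)/(6·3)=-29/72, b=Δ0−h0·(2M0+M1)/6=103/24
seg 1: a=5, c=M1/2=-29/8, d=(M2−M1)/(6·1)=29/24, b=Δ1−h1·(2M1+M2)/6=-79/12
t_q=13/4 → seg 1, τ=1/4; S=5+-79/12·τ+-29/8·τ²+29/24·τ³=1611/512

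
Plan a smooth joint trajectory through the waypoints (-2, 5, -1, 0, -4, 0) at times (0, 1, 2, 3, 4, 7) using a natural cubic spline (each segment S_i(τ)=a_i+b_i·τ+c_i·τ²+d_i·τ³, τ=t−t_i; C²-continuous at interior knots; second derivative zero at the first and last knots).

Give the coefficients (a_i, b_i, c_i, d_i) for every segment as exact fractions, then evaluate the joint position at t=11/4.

  seg 0: a=-2 b=14404/1299 c=0 d=-5311/1299
  seg 1: a=5 b=-1529/1299 c=-5311/433 d=9668/1299
  seg 2: a=-1 b=-4391/1299 c=4357/433 d=-7381/1299
  seg 3: a=0 b=-392/1299 c=-3024/433 d=4268/1299
  seg 4: a=-4 b=-5732/1299 c=1244/433 d=-1244/3897
S(11/4) = -7545/27712

Δ: Δ0=7, Δ1=-6, Δ2=1, Δ3=-4, Δ4=4/3
row 1: diag=4, rhs=-78; c'=1/4, d'=-39/2
row 2: denom=4−1·1/4=15/4; d'=(42−1·-39/2)/(15/4)=82/5
row 3: denom=4−1·4/15=56/15; d'=(-30−1·82/5)/(56/15)=-87/7
row 4: denom=8−1·15/56=433/56; d'=(32−1·-87/7)/(433/56)=2488/433
back: M4=2488/433
back: M3=-87/7−15/56·2488/433=-6048/433
back: M2=82/5−4/15·-6048/433=8714/433
back: M1=-39/2−1/4·8714/433=-10622/433
M: M0=0, M1=-10622/433, M2=8714/433, M3=-6048/433, M4=2488/433, M5=0
seg 0: a=-2, c=M0/2=0, d=(M1−M0)/(6·1)=-5311/1299, b=Δ0−h0·(2M0+M1)/6=14404/1299
seg 1: a=5, c=M1/2=-5311/433, d=(M2−M1)/(6·1)=9668/1299, b=Δ1−h1·(2M1+M2)/6=-1529/1299
seg 2: a=-1, c=M2/2=4357/433, d=(M3−M2)/(6·1)=-7381/1299, b=Δ2−h2·(2M2+M3)/6=-4391/1299
seg 3: a=0, c=M3/2=-3024/433, d=(M4−M3)/(6·1)=4268/1299, b=Δ3−h3·(2M3+M4)/6=-392/1299
seg 4: a=-4, c=M4/2=1244/433, d=(M5−M4)/(6·3)=-1244/3897, b=Δ4−h4·(2M4+M5)/6=-5732/1299
t_q=11/4 → seg 2, τ=3/4; S=-1+-4391/1299·τ+4357/433·τ²+-7381/1299·τ³=-7545/27712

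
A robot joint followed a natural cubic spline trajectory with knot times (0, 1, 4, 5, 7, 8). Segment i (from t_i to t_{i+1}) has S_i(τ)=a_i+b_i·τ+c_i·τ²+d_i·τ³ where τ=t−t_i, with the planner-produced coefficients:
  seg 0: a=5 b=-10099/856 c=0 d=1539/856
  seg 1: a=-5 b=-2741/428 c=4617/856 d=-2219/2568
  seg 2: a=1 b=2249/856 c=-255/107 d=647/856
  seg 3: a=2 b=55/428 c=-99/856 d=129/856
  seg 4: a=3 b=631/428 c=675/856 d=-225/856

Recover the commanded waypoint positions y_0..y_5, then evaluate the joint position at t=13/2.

y_0=5 y_1=-5 y_2=1 y_3=2 y_4=3 y_5=5
S(13/2) = 16717/6848

y_0 = S_0(0) = a_0 = 5
y_1 = S_1(0) = a_1 = -5
y_2 = S_2(0) = a_2 = 1
y_3 = S_3(0) = a_3 = 2
y_4 = S_4(0) = a_4 = 3
y_5 = S_4(1) = 5
t_q=13/2 is in segment 3 (τ=3/2); S_3(τ)=16717/6848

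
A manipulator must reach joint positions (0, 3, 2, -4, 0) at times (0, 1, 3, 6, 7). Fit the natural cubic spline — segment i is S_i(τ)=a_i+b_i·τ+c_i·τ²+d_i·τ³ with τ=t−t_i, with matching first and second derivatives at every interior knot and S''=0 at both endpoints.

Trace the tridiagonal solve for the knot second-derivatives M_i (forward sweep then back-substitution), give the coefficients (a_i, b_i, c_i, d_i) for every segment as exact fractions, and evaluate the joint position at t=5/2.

Δ: Δ0=3, Δ1=-1/2, Δ2=-2, Δ3=4
row 1: diag=6, rhs=-21; c'=1/3, d'=-7/2
row 2: denom=10−2·1/3=28/3; d'=(-9−2·-7/2)/(28/3)=-3/14
row 3: denom=8−3·9/28=197/28; d'=(36−3·-3/14)/(197/28)=1026/197
back: M3=1026/197
back: M2=-3/14−9/28·1026/197=-372/197
back: M1=-7/2−1/3·-372/197=-1131/394
M: M0=0, M1=-1131/394, M2=-372/197, M3=1026/197, M4=0
seg 0: a=0, c=M0/2=0, d=(M1−M0)/(6·1)=-377/788, b=Δ0−h0·(2M0+M1)/6=2741/788
seg 1: a=3, c=M1/2=-1131/788, d=(M2−M1)/(6·2)=129/1576, b=Δ1−h1·(2M1+M2)/6=805/394
seg 2: a=2, c=M2/2=-186/197, d=(M3−M2)/(6·3)=233/591, b=Δ2−h2·(2M2+M3)/6=-535/197
seg 3: a=-4, c=M3/2=513/197, d=(M4−M3)/(6·1)=-171/197, b=Δ3−h3·(2M3+M4)/6=446/197
t_q=5/2 → seg 1, τ=3/2; S=3+805/394·τ+-1131/788·τ²+129/1576·τ³=39231/12608

  seg 0: a=0 b=2741/788 c=0 d=-377/788
  seg 1: a=3 b=805/394 c=-1131/788 d=129/1576
  seg 2: a=2 b=-535/197 c=-186/197 d=233/591
  seg 3: a=-4 b=446/197 c=513/197 d=-171/197
S(5/2) = 39231/12608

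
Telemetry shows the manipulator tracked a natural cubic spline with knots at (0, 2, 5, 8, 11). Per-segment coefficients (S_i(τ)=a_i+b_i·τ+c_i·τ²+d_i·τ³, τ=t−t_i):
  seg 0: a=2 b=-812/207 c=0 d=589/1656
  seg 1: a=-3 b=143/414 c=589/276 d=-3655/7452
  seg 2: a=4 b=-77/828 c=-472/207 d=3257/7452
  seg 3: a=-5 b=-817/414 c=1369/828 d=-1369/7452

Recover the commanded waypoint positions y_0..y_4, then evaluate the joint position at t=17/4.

y_0 = S_0(0) = a_0 = 2
y_1 = S_1(0) = a_1 = -3
y_2 = S_2(0) = a_2 = 4
y_3 = S_3(0) = a_3 = -5
y_4 = S_3(3) = -1
t_q=17/4 is in segment 1 (τ=9/4); S_1(τ)=17629/5888

y_0=2 y_1=-3 y_2=4 y_3=-5 y_4=-1
S(17/4) = 17629/5888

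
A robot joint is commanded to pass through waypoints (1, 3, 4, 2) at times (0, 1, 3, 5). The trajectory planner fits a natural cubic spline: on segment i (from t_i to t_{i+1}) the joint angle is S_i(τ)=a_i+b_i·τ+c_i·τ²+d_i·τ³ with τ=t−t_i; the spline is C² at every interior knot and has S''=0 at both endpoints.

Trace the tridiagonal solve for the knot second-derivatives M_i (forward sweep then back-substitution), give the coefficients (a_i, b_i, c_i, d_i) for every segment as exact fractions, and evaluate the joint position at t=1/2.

  seg 0: a=1 b=97/44 c=0 d=-9/44
  seg 1: a=3 b=35/22 c=-27/44 d=3/88
  seg 2: a=4 b=-5/11 c=-9/22 d=3/44
S(1/2) = 731/352

Δ: Δ0=2, Δ1=1/2, Δ2=-1
row 1: diag=6, rhs=-9; c'=1/3, d'=-3/2
row 2: denom=8−2·1/3=22/3; d'=(-9−2·-3/2)/(22/3)=-9/11
back: M2=-9/11
back: M1=-3/2−1/3·-9/11=-27/22
M: M0=0, M1=-27/22, M2=-9/11, M3=0
seg 0: a=1, c=M0/2=0, d=(M1−M0)/(6·1)=-9/44, b=Δ0−h0·(2M0+M1)/6=97/44
seg 1: a=3, c=M1/2=-27/44, d=(M2−M1)/(6·2)=3/88, b=Δ1−h1·(2M1+M2)/6=35/22
seg 2: a=4, c=M2/2=-9/22, d=(M3−M2)/(6·2)=3/44, b=Δ2−h2·(2M2+M3)/6=-5/11
t_q=1/2 → seg 0, τ=1/2; S=1+97/44·τ+0·τ²+-9/44·τ³=731/352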